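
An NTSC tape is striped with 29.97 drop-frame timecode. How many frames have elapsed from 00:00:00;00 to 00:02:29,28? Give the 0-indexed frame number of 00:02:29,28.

As if non-drop at 30 labels/s: (0 × 3600 + 2 × 60 + 29) × 30 + 28 = 4498.
Minute boundaries passed: 2; those not divisible by 10: 2 − 0 = 2; dropped labels = 2 × 2 = 4.
Actual frame index = 4498 − 4 = 4494.

4494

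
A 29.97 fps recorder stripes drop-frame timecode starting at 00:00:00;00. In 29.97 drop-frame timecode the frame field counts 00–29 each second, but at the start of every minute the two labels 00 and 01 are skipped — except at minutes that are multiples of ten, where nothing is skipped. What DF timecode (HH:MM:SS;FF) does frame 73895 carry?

Each 10-minute DF block holds 10 × 60 × 30 − 9 × 2 = 17982 frames. 73895 ÷ 17982 → 4 full blocks, remainder 1967.
Within the partial block the first minute is 1800 frames and each further minute 1798, so 1 further minute boundary passed. Total skipped labels = 18 × 4 + 2 × 1 = 74.
Non-drop label index = 73895 + 74 = 73969; at 30 labels/s that is 00:41:05:19, i.e. DF 00:41:05;19.

00:41:05;19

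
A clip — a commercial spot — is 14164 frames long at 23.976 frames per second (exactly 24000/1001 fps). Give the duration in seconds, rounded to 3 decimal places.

Running time = 14164 × 1001/24000 = 3544541/6000 s ≈ 590.757 s.

590.757 seconds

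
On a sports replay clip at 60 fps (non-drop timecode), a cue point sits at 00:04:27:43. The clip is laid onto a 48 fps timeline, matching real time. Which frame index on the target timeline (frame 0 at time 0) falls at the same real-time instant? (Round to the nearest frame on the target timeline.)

Source frame index: (0×3600 + 4×60 + 27) × 60 + 43 = 16063.
Real time: 16063 / (60) = 16063/60 s.
Target frame: (16063/60) × (48) = 64252/5 ≈ 12850.400 → 12850.

frame 12850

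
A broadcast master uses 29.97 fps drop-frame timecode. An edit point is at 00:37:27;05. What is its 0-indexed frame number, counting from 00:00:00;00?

67347

Complete 10-minute blocks: 3, each 17982 frames → 53946.
Remaining 7 whole minutes in the current block: 1800 + 6 × 1798 = 12588 frames.
Within the current minute: 27 × 30 + 5 − 2 = 813 (labels ;00/;01 skipped at this minute). Total = 53946 + 12588 + 813 = 67347.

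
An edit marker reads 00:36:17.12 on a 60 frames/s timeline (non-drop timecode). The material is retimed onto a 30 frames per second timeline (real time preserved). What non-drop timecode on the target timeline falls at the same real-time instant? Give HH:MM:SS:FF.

00:36:17:06

Source frame index: (0×3600 + 36×60 + 17) × 60 + 12 = 130632.
Real time: 130632 / (60) = 10886/5 s.
Target frame: (10886/5) × (30) = 65316.
At 30 labels/s: frame 65316 → 00:36:17:06.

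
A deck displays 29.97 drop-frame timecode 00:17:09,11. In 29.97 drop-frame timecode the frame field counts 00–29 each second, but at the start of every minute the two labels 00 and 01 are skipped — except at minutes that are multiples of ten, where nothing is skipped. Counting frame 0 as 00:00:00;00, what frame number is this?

30849

As if non-drop at 30 labels/s: (0 × 3600 + 17 × 60 + 9) × 30 + 11 = 30881.
Minute boundaries passed: 17; those not divisible by 10: 17 − 1 = 16; dropped labels = 2 × 16 = 32.
Actual frame index = 30881 − 32 = 30849.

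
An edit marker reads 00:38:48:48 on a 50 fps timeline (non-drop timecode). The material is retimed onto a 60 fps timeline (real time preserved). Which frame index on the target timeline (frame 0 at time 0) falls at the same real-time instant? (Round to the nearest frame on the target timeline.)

Source frame index: (0×3600 + 38×60 + 48) × 50 + 48 = 116448.
Real time: 116448 / (50) = 58224/25 s.
Target frame: (58224/25) × (60) = 698688/5 ≈ 139737.600 → 139738.

frame 139738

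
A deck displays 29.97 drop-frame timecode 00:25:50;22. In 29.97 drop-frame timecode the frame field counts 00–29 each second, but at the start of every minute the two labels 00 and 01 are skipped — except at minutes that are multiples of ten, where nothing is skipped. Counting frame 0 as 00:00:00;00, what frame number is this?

As if non-drop at 30 labels/s: (0 × 3600 + 25 × 60 + 50) × 30 + 22 = 46522.
Minute boundaries passed: 25; those not divisible by 10: 25 − 2 = 23; dropped labels = 2 × 23 = 46.
Actual frame index = 46522 − 46 = 46476.

46476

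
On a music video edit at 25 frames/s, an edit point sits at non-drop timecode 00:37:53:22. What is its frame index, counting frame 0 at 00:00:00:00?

Total seconds to the label: (0 × 3600 + 37 × 60 + 53) = 2273.
Frame index = 2273 × 25 + 22 = 56847.

frame 56847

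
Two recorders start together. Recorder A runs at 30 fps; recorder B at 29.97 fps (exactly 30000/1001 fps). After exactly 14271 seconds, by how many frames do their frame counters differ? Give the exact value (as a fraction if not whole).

A emits 30 × 14271 = 428130 frames; B emits 30000/1001 × 14271 = 428130000/1001.
Difference = 428130/1001 frames (≈ 427.7023); B is behind A.

428130/1001 frames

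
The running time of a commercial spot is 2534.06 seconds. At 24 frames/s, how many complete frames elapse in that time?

Frames = 2534.06 × 24 = 1520436/25 ≈ 60817.4400.
Complete frames: 60817.

60817 frames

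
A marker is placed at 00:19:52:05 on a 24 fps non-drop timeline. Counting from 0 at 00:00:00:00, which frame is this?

frame 28613

Total seconds to the label: (0 × 3600 + 19 × 60 + 52) = 1192.
Frame index = 1192 × 24 + 5 = 28613.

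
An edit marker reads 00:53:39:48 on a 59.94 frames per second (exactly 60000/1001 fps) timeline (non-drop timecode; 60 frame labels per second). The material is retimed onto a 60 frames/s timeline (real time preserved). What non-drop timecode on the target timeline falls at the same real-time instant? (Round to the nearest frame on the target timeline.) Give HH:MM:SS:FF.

Source frame index: (0×3600 + 53×60 + 39) × 60 + 48 = 193188.
Real time: 193188 / (60000/1001) = 16115099/5000 s.
Target frame: (16115099/5000) × (60) = 48345297/250 ≈ 193381.188 → 193381.
At 60 labels/s: frame 193381 → 00:53:43:01.

00:53:43:01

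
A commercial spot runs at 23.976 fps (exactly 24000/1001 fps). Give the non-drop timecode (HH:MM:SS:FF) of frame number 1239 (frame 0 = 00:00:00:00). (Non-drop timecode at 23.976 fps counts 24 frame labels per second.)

00:00:51:15

1239 ÷ 24 = 51 full seconds, remainder 15 frames.
51 s = 0 h 0 min 51 s.
Timecode: 00:00:51:15.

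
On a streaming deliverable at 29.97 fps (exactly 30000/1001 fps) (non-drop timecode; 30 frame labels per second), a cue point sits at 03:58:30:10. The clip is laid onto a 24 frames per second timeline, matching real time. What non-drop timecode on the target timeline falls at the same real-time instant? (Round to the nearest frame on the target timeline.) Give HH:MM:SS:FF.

03:58:44:15

Source frame index: (3×3600 + 58×60 + 30) × 30 + 10 = 429310.
Real time: 429310 / (30000/1001) = 42973931/3000 s.
Target frame: (42973931/3000) × (24) = 42973931/125 ≈ 343791.448 → 343791.
At 24 labels/s: frame 343791 → 03:58:44:15.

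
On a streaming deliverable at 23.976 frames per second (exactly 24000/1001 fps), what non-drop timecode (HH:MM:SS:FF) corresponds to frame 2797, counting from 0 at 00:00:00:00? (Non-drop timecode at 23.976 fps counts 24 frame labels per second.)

2797 ÷ 24 = 116 full seconds, remainder 13 frames.
116 s = 0 h 1 min 56 s.
Timecode: 00:01:56:13.

00:01:56:13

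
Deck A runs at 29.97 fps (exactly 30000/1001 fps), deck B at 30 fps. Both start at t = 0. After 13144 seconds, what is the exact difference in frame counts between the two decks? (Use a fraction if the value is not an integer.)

394320/1001 frames

A emits 30000/1001 × 13144 = 394320000/1001 frames; B emits 30 × 13144 = 394320.
Difference = 394320/1001 frames (≈ 393.9261); B is ahead of A.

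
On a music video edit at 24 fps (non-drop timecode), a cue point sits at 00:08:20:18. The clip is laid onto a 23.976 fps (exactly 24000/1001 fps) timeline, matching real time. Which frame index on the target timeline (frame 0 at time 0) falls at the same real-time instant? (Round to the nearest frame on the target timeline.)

frame 12006

Source frame index: (0×3600 + 8×60 + 20) × 24 + 18 = 12018.
Real time: 12018 / (24) = 2003/4 s.
Target frame: (2003/4) × (24000/1001) = 12018000/1001 ≈ 12005.994 → 12006.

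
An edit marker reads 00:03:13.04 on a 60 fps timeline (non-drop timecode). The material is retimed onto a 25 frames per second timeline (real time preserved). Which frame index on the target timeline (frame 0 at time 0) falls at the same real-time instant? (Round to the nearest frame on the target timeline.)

frame 4827

Source frame index: (0×3600 + 3×60 + 13) × 60 + 4 = 11584.
Real time: 11584 / (60) = 2896/15 s.
Target frame: (2896/15) × (25) = 14480/3 ≈ 4826.667 → 4827.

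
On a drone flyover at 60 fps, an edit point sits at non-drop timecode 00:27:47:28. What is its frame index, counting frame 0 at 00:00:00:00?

Total seconds to the label: (0 × 3600 + 27 × 60 + 47) = 1667.
Frame index = 1667 × 60 + 28 = 100048.

100048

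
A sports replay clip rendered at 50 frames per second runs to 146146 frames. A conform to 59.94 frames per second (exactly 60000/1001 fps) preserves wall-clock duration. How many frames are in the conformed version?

Target frames = source frames × (target rate / source rate) = 146146 × (60000/1001)/(50) = 146146 × 1200/1001 = 175200.

175200 frames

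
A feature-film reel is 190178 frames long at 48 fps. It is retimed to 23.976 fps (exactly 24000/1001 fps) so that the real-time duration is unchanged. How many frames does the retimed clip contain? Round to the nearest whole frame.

94994 frames

Frames at target rate = 190178 × (24000/1001) / (48) = 95089000/1001 ≈ 94994.006.
Nearest whole frame: 94994.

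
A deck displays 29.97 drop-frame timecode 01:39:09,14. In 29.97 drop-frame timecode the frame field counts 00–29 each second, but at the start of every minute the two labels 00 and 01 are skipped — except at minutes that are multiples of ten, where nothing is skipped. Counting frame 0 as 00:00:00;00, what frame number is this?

178304

As if non-drop at 30 labels/s: (1 × 3600 + 39 × 60 + 9) × 30 + 14 = 178484.
Minute boundaries passed: 99; those not divisible by 10: 99 − 9 = 90; dropped labels = 2 × 90 = 180.
Actual frame index = 178484 − 180 = 178304.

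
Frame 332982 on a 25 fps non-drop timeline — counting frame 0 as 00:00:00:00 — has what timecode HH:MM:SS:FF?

332982 ÷ 25 = 13319 full seconds, remainder 7 frames.
13319 s = 3 h 41 min 59 s.
Timecode: 03:41:59:07.

03:41:59:07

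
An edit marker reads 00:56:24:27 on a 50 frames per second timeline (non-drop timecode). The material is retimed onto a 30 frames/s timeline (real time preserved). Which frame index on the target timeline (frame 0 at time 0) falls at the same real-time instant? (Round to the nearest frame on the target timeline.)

Source frame index: (0×3600 + 56×60 + 24) × 50 + 27 = 169227.
Real time: 169227 / (50) = 169227/50 s.
Target frame: (169227/50) × (30) = 507681/5 ≈ 101536.200 → 101536.

frame 101536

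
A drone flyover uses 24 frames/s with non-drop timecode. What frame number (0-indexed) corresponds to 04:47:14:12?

Total seconds to the label: (4 × 3600 + 47 × 60 + 14) = 17234.
Frame index = 17234 × 24 + 12 = 413628.

frame 413628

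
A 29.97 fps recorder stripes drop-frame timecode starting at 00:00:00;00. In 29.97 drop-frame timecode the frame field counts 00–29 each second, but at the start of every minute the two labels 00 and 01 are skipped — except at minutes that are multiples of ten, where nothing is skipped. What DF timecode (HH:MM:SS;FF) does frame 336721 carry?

Ten DF minutes hold 17982 frames, so frame 336721 lies in block 18 (frames 323676–341657) with 13045 frames into that block.
The block's first minute is 1800 frames and the rest 1798 each; 13045 frames reaches minute 7, so 18 × 18 + 7 × 2 = 338 labels have been skipped so far.
Adding those back, label number 336721 + 338 = 337059 at 30 labels/s is 11235 s + 9 f = 3 h 7 min 15 s frame 9, i.e. 03:07:15;09.

03:07:15;09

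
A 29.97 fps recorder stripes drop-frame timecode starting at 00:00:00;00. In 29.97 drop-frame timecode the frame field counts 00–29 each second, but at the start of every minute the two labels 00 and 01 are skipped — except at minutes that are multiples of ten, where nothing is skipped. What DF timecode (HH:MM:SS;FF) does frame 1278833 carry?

11:51:10;13

Ten DF minutes hold 17982 frames, so frame 1278833 lies in block 71 (frames 1276722–1294703) with 2111 frames into that block.
The block's first minute is 1800 frames and the rest 1798 each; 2111 frames reaches minute 1, so 71 × 18 + 1 × 2 = 1280 labels have been skipped so far.
Adding those back, label number 1278833 + 1280 = 1280113 at 30 labels/s is 42670 s + 13 f = 11 h 51 min 10 s frame 13, i.e. 11:51:10;13.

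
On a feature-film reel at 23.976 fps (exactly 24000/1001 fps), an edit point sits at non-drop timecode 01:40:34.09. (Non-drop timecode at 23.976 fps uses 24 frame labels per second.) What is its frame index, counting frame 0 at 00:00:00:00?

Total seconds to the label: (1 × 3600 + 40 × 60 + 34) = 6034.
Frame index = 6034 × 24 + 9 = 144825.

144825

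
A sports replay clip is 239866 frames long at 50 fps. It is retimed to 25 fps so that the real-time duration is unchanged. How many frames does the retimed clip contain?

Target frames = source frames × (target rate / source rate) = 239866 × (25)/(50) = 239866 × 1/2 = 119933.

119933 frames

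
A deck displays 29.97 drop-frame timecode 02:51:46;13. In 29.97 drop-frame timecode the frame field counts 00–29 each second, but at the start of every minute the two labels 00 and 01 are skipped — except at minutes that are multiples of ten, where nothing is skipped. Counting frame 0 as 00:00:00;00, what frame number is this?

As if non-drop at 30 labels/s: (2 × 3600 + 51 × 60 + 46) × 30 + 13 = 309193.
Minute boundaries passed: 171; those not divisible by 10: 171 − 17 = 154; dropped labels = 2 × 154 = 308.
Actual frame index = 309193 − 308 = 308885.

308885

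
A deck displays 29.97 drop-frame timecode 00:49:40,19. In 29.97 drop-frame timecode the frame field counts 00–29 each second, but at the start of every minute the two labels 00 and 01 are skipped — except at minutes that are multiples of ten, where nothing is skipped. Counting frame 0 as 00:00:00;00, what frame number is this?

89329

Complete 10-minute blocks: 4, each 17982 frames → 71928.
Remaining 9 whole minutes in the current block: 1800 + 8 × 1798 = 16184 frames.
Within the current minute: 40 × 30 + 19 − 2 = 1217 (labels ;00/;01 skipped at this minute). Total = 71928 + 16184 + 1217 = 89329.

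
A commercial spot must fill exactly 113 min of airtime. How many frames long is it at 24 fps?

113 min = 6780 s.
Frames = 6780 × 24 = 162720.

162720 frames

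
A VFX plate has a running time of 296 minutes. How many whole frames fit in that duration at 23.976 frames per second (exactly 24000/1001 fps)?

296 min = 17760 s.
Frames = 17760 × 24000/1001 = 426240000/1001 ≈ 425814.1858.
Complete frames: 425814.

425814 frames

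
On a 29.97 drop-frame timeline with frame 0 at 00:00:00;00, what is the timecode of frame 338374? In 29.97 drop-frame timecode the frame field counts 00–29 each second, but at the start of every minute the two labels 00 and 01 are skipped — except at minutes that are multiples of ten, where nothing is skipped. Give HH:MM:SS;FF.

03:08:10;14

Each 10-minute DF block holds 10 × 60 × 30 − 9 × 2 = 17982 frames. 338374 ÷ 17982 → 18 full blocks, remainder 14698.
Within the partial block the first minute is 1800 frames and each further minute 1798, so 8 further minute boundaries passed. Total skipped labels = 18 × 18 + 2 × 8 = 340.
Non-drop label index = 338374 + 340 = 338714; at 30 labels/s that is 03:08:10:14, i.e. DF 03:08:10;14.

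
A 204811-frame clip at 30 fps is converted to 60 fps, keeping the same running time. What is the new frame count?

Target frames = source frames × (target rate / source rate) = 204811 × (60)/(30) = 204811 × 2 = 409622.

409622 frames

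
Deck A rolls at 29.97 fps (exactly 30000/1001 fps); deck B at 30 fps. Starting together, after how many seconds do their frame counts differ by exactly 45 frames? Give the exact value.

The gap grows by |30 − 30000/1001| = 30/1001 frames per second.
Time for a 45-frame gap: 45 ÷ (30/1001) = 1501.5 s.

1501.5 seconds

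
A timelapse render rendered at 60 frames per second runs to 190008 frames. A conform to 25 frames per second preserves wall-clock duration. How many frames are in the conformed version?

Frames at target rate = 190008 × (25) / (60) = 79170.

79170 frames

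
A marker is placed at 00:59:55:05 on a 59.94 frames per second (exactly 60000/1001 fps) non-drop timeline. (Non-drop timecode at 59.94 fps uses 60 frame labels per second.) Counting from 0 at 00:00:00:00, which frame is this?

Total seconds to the label: (0 × 3600 + 59 × 60 + 55) = 3595.
Frame index = 3595 × 60 + 5 = 215705.

frame 215705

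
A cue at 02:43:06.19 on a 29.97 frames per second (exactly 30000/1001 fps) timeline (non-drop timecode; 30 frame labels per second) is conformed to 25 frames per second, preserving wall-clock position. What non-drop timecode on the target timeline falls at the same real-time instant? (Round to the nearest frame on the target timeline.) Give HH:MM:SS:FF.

Source frame index: (2×3600 + 43×60 + 6) × 30 + 19 = 293599.
Real time: 293599 / (30000/1001) = 293892599/30000 s.
Target frame: (293892599/30000) × (25) = 293892599/1200 ≈ 244910.499 → 244910.
At 25 labels/s: frame 244910 → 02:43:16:10.

02:43:16:10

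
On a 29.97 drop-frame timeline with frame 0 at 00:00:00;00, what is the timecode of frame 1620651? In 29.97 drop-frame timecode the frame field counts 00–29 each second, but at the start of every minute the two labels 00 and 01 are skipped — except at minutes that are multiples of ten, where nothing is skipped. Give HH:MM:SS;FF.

Ten DF minutes hold 17982 frames, so frame 1620651 lies in block 90 (frames 1618380–1636361) with 2271 frames into that block.
The block's first minute is 1800 frames and the rest 1798 each; 2271 frames reaches minute 1, so 90 × 18 + 1 × 2 = 1622 labels have been skipped so far.
Adding those back, label number 1620651 + 1622 = 1622273 at 30 labels/s is 54075 s + 23 f = 15 h 1 min 15 s frame 23, i.e. 15:01:15;23.

15:01:15;23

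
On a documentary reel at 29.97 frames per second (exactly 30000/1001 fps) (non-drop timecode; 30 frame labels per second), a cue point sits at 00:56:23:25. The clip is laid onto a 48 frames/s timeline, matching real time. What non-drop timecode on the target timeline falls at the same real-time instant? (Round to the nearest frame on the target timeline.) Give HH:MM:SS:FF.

00:56:27:10

Source frame index: (0×3600 + 56×60 + 23) × 30 + 25 = 101515.
Real time: 101515 / (30000/1001) = 20323303/6000 s.
Target frame: (20323303/6000) × (48) = 20323303/125 ≈ 162586.424 → 162586.
At 48 labels/s: frame 162586 → 00:56:27:10.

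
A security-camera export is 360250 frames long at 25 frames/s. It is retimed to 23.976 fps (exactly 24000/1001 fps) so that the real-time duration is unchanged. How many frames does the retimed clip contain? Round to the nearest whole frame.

345495 frames

Frames at target rate = 360250 × (24000/1001) / (25) = 31440000/91 ≈ 345494.505.
Nearest whole frame: 345495.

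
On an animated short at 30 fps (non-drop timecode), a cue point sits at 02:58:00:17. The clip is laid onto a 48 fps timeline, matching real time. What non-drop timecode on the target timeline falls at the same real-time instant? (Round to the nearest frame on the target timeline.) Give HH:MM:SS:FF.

Source frame index: (2×3600 + 58×60 + 0) × 30 + 17 = 320417.
Real time: 320417 / (30) = 320417/30 s.
Target frame: (320417/30) × (48) = 2563336/5 ≈ 512667.200 → 512667.
At 48 labels/s: frame 512667 → 02:58:00:27.

02:58:00:27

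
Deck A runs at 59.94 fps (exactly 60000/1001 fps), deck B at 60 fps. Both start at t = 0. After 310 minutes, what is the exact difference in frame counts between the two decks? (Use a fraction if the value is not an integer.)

310 min = 18600 s.
A emits 60000/1001 × 18600 = 1116000000/1001 frames; B emits 60 × 18600 = 1116000.
Difference = 1116000/1001 frames (≈ 1114.8851); B is ahead of A.

1116000/1001 frames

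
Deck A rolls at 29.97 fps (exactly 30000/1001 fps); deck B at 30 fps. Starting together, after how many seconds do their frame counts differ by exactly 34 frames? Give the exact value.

The gap grows by |30 − 30000/1001| = 30/1001 frames per second.
Time for a 34-frame gap: 34 ÷ (30/1001) = 17017/15 s.

17017/15 seconds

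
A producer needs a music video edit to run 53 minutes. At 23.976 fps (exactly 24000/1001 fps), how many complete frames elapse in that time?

76243 frames

53 min = 3180 s.
Frames = 3180 × 24000/1001 = 76320000/1001 ≈ 76243.7562.
Complete frames: 76243.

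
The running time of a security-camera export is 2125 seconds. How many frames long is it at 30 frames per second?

63750 frames

Frames = 2125 × 30 = 63750.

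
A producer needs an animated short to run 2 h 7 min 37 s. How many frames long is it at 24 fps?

2 h 7 min 37 s = 7657 s.
Frames = 7657 × 24 = 183768.

183768 frames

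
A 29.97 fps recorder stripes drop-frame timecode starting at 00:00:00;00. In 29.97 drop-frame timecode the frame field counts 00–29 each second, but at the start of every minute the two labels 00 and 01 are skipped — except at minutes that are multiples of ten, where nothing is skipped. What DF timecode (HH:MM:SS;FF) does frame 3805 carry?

00:02:06;29

Each 10-minute DF block holds 10 × 60 × 30 − 9 × 2 = 17982 frames. 3805 ÷ 17982 → 0 full blocks, remainder 3805.
Within the partial block the first minute is 1800 frames and each further minute 1798, so 2 further minute boundaries passed. Total skipped labels = 18 × 0 + 2 × 2 = 4.
Non-drop label index = 3805 + 4 = 3809; at 30 labels/s that is 00:02:06:29, i.e. DF 00:02:06;29.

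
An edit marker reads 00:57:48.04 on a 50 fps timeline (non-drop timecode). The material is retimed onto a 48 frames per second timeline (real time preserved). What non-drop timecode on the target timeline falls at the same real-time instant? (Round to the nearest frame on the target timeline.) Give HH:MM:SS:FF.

00:57:48:04

Source frame index: (0×3600 + 57×60 + 48) × 50 + 4 = 173404.
Real time: 173404 / (50) = 86702/25 s.
Target frame: (86702/25) × (48) = 4161696/25 ≈ 166467.840 → 166468.
At 48 labels/s: frame 166468 → 00:57:48:04.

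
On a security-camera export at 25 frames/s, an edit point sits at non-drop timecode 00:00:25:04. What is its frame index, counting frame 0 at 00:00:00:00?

Total seconds to the label: (0 × 3600 + 0 × 60 + 25) = 25.
Frame index = 25 × 25 + 4 = 629.

frame 629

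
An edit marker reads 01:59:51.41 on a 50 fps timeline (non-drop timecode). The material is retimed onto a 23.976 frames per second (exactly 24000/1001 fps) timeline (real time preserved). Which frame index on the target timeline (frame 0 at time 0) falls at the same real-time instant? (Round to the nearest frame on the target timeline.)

frame 172431

Source frame index: (1×3600 + 59×60 + 51) × 50 + 41 = 359591.
Real time: 359591 / (50) = 359591/50 s.
Target frame: (359591/50) × (24000/1001) = 172603680/1001 ≈ 172431.249 → 172431.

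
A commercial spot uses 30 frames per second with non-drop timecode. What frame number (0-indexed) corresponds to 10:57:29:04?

Total seconds to the label: (10 × 3600 + 57 × 60 + 29) = 39449.
Frame index = 39449 × 30 + 4 = 1183474.

frame 1183474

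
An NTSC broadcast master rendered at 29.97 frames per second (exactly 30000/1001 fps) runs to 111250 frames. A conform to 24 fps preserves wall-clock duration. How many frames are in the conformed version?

89089 frames

Target frames = source frames × (target rate / source rate) = 111250 × (24)/(30000/1001) = 111250 × 1001/1250 = 89089.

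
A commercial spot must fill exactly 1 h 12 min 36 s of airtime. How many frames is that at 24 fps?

104544 frames

1 h 12 min 36 s = 4356 s.
Frames = 4356 × 24 = 104544.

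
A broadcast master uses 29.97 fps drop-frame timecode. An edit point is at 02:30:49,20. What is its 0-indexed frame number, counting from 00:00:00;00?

As if non-drop at 30 labels/s: (2 × 3600 + 30 × 60 + 49) × 30 + 20 = 271490.
Minute boundaries passed: 150; those not divisible by 10: 150 − 15 = 135; dropped labels = 2 × 135 = 270.
Actual frame index = 271490 − 270 = 271220.

271220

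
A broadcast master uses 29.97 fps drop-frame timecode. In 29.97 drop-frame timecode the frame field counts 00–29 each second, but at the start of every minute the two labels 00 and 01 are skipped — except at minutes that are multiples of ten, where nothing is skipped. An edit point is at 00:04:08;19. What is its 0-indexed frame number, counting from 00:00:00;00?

Complete 10-minute blocks: 0, each 17982 frames → 0.
Remaining 4 whole minutes in the current block: 1800 + 3 × 1798 = 7194 frames.
Within the current minute: 8 × 30 + 19 − 2 = 257 (labels ;00/;01 skipped at this minute). Total = 0 + 7194 + 257 = 7451.

7451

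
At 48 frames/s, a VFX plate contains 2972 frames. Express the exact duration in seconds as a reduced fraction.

Running time = 2972 ÷ (48) = 2972 × 1/48 = 743/12 s.

743/12 seconds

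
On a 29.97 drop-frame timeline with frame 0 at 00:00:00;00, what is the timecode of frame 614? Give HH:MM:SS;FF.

00:00:20;14

Ten DF minutes hold 17982 frames, so frame 614 lies in block 0 (frames 0–17981) with 614 frames into that block.
The block's first minute is 1800 frames and the rest 1798 each; 614 frames reaches minute 0, so 0 × 18 + 0 × 2 = 0 labels have been skipped so far.
Adding those back, label number 614 + 0 = 614 at 30 labels/s is 20 s + 14 f = 0 h 0 min 20 s frame 14, i.e. 00:00:20;14.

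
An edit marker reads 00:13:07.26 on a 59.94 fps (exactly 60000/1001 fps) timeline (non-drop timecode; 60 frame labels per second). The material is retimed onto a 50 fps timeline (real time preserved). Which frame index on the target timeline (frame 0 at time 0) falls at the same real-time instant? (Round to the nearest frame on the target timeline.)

Source frame index: (0×3600 + 13×60 + 7) × 60 + 26 = 47246.
Real time: 47246 / (60000/1001) = 23646623/30000 s.
Target frame: (23646623/30000) × (50) = 23646623/600 ≈ 39411.038 → 39411.

frame 39411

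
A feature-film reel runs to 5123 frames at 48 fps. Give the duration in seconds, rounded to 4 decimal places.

Running time = 5123 × 1/48 = 5123/48 s ≈ 106.7292 s.

106.7292 seconds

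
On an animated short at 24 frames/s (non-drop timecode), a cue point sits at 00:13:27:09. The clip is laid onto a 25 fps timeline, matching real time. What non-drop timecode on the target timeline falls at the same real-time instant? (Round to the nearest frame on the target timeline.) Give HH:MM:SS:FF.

00:13:27:09

Source frame index: (0×3600 + 13×60 + 27) × 24 + 9 = 19377.
Real time: 19377 / (24) = 6459/8 s.
Target frame: (6459/8) × (25) = 161475/8 ≈ 20184.375 → 20184.
At 25 labels/s: frame 20184 → 00:13:27:09.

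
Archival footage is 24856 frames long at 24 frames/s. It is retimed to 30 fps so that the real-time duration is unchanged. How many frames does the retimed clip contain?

31070 frames

Target frames = source frames × (target rate / source rate) = 24856 × (30)/(24) = 24856 × 5/4 = 31070.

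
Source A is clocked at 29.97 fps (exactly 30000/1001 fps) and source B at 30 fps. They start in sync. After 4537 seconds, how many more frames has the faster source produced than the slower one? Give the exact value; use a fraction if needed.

10470/77 frames

A emits 30000/1001 × 4537 = 10470000/77 frames; B emits 30 × 4537 = 136110.
Difference = 10470/77 frames (≈ 135.9740); B is ahead of A.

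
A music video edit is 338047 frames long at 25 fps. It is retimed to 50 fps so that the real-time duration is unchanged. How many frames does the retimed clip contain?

676094 frames

Frames at target rate = 338047 × (50) / (25) = 676094.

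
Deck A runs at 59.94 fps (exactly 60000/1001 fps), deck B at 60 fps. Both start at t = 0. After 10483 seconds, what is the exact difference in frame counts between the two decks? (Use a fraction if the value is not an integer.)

57180/91 frames

A emits 60000/1001 × 10483 = 57180000/91 frames; B emits 60 × 10483 = 628980.
Difference = 57180/91 frames (≈ 628.3516); B is ahead of A.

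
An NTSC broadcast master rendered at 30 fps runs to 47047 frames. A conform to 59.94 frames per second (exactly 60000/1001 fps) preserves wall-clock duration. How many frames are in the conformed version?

94000 frames

Target frames = source frames × (target rate / source rate) = 47047 × (60000/1001)/(30) = 47047 × 2000/1001 = 94000.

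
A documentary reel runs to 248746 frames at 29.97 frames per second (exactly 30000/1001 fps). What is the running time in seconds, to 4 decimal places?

Running time = 248746 × 1001/30000 = 124497373/15000 s ≈ 8299.8249 s.

8299.8249 seconds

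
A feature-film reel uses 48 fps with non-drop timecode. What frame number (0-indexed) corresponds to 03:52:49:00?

670512

Total seconds to the label: (3 × 3600 + 52 × 60 + 49) = 13969.
Frame index = 13969 × 48 + 0 = 670512.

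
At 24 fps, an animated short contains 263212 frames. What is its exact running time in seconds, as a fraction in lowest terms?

Running time = 263212 ÷ (24) = 263212 × 1/24 = 65803/6 s.

65803/6 seconds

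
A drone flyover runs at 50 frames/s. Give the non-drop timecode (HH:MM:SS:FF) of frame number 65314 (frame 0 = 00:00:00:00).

00:21:46:14

65314 ÷ 50 = 1306 full seconds, remainder 14 frames.
1306 s = 0 h 21 min 46 s.
Timecode: 00:21:46:14.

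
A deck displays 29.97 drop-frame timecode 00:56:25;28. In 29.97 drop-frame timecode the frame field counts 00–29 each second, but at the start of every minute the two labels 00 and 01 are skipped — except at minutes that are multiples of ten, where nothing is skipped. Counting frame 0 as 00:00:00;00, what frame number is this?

101476

Complete 10-minute blocks: 5, each 17982 frames → 89910.
Remaining 6 whole minutes in the current block: 1800 + 5 × 1798 = 10790 frames.
Within the current minute: 25 × 30 + 28 − 2 = 776 (labels ;00/;01 skipped at this minute). Total = 89910 + 10790 + 776 = 101476.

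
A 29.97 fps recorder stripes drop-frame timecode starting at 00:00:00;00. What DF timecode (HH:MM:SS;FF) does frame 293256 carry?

Ten DF minutes hold 17982 frames, so frame 293256 lies in block 16 (frames 287712–305693) with 5544 frames into that block.
The block's first minute is 1800 frames and the rest 1798 each; 5544 frames reaches minute 3, so 16 × 18 + 3 × 2 = 294 labels have been skipped so far.
Adding those back, label number 293256 + 294 = 293550 at 30 labels/s is 9785 s + 0 f = 2 h 43 min 5 s frame 0, i.e. 02:43:05;00.

02:43:05;00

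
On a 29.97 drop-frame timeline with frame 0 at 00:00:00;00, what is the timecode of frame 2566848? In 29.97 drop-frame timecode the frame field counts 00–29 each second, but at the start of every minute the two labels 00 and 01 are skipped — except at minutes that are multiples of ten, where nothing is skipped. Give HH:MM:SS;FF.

23:47:27;08

Each 10-minute DF block holds 10 × 60 × 30 − 9 × 2 = 17982 frames. 2566848 ÷ 17982 → 142 full blocks, remainder 13404.
Within the partial block the first minute is 1800 frames and each further minute 1798, so 7 further minute boundaries passed. Total skipped labels = 18 × 142 + 2 × 7 = 2570.
Non-drop label index = 2566848 + 2570 = 2569418; at 30 labels/s that is 23:47:27:08, i.e. DF 23:47:27;08.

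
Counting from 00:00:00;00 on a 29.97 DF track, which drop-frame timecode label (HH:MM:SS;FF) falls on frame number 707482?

06:33:26;10

Each 10-minute DF block holds 10 × 60 × 30 − 9 × 2 = 17982 frames. 707482 ÷ 17982 → 39 full blocks, remainder 6184.
Within the partial block the first minute is 1800 frames and each further minute 1798, so 3 further minute boundaries passed. Total skipped labels = 18 × 39 + 2 × 3 = 708.
Non-drop label index = 707482 + 708 = 708190; at 30 labels/s that is 06:33:26:10, i.e. DF 06:33:26;10.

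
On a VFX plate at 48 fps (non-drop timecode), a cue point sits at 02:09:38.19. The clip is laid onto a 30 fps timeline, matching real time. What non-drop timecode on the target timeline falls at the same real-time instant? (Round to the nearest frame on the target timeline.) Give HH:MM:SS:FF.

Source frame index: (2×3600 + 9×60 + 38) × 48 + 19 = 373363.
Real time: 373363 / (48) = 373363/48 s.
Target frame: (373363/48) × (30) = 1866815/8 ≈ 233351.875 → 233352.
At 30 labels/s: frame 233352 → 02:09:38:12.

02:09:38:12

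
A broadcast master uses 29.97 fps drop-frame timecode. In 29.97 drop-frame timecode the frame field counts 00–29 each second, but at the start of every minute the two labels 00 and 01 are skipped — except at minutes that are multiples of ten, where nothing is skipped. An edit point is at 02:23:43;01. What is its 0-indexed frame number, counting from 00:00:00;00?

As if non-drop at 30 labels/s: (2 × 3600 + 23 × 60 + 43) × 30 + 1 = 258691.
Minute boundaries passed: 143; those not divisible by 10: 143 − 14 = 129; dropped labels = 2 × 129 = 258.
Actual frame index = 258691 − 258 = 258433.

258433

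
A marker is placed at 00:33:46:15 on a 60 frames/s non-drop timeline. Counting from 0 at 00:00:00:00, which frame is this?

Total seconds to the label: (0 × 3600 + 33 × 60 + 46) = 2026.
Frame index = 2026 × 60 + 15 = 121575.

121575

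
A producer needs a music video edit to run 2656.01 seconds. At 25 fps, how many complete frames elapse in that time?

Frames = 2656.01 × 25 = 265601/4 ≈ 66400.2500.
Complete frames: 66400.

66400 frames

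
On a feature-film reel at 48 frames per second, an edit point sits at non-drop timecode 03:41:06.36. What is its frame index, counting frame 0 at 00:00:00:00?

frame 636804

Total seconds to the label: (3 × 3600 + 41 × 60 + 6) = 13266.
Frame index = 13266 × 48 + 36 = 636804.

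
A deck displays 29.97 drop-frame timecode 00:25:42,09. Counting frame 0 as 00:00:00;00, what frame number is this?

As if non-drop at 30 labels/s: (0 × 3600 + 25 × 60 + 42) × 30 + 9 = 46269.
Minute boundaries passed: 25; those not divisible by 10: 25 − 2 = 23; dropped labels = 2 × 23 = 46.
Actual frame index = 46269 − 46 = 46223.

46223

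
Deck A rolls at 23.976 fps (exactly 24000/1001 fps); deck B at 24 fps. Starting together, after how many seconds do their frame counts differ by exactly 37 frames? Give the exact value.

The gap grows by |24 − 24000/1001| = 24/1001 frames per second.
Time for a 37-frame gap: 37 ÷ (24/1001) = 37037/24 s.

37037/24 seconds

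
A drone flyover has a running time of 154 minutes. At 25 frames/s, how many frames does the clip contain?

154 min = 9240 s.
Frames = 9240 × 25 = 231000.

231000 frames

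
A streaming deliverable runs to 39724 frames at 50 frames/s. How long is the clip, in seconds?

Running time = 39724 / (50) = 794.48 s.

794.48 seconds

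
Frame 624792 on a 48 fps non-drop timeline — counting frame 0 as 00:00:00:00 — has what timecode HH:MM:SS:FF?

624792 ÷ 48 = 13016 full seconds, remainder 24 frames.
13016 s = 3 h 36 min 56 s.
Timecode: 03:36:56:24.

03:36:56:24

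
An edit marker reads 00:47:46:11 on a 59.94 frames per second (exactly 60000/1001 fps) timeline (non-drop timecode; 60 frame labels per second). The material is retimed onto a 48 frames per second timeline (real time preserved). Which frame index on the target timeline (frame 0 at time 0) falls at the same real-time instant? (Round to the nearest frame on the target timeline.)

frame 137714

Source frame index: (0×3600 + 47×60 + 46) × 60 + 11 = 171971.
Real time: 171971 / (60000/1001) = 172142971/60000 s.
Target frame: (172142971/60000) × (48) = 172142971/1250 ≈ 137714.377 → 137714.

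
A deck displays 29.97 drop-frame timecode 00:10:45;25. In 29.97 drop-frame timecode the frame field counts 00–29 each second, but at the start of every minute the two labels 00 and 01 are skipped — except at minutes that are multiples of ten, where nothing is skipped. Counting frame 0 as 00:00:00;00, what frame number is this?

19357

As if non-drop at 30 labels/s: (0 × 3600 + 10 × 60 + 45) × 30 + 25 = 19375.
Minute boundaries passed: 10; those not divisible by 10: 10 − 1 = 9; dropped labels = 2 × 9 = 18.
Actual frame index = 19375 − 18 = 19357.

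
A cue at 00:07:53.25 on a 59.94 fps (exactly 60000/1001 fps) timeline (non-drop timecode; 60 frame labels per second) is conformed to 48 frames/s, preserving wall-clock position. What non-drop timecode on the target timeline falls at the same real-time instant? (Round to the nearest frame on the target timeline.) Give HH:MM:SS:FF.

Source frame index: (0×3600 + 7×60 + 53) × 60 + 25 = 28405.
Real time: 28405 / (60000/1001) = 5686681/12000 s.
Target frame: (5686681/12000) × (48) = 5686681/250 ≈ 22746.724 → 22747.
At 48 labels/s: frame 22747 → 00:07:53:43.

00:07:53:43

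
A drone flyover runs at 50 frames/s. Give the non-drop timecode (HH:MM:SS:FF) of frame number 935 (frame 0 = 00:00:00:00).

935 ÷ 50 = 18 full seconds, remainder 35 frames.
18 s = 0 h 0 min 18 s.
Timecode: 00:00:18:35.

00:00:18:35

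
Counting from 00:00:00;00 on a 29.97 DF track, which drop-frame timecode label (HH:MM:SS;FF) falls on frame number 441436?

Ten DF minutes hold 17982 frames, so frame 441436 lies in block 24 (frames 431568–449549) with 9868 frames into that block.
The block's first minute is 1800 frames and the rest 1798 each; 9868 frames reaches minute 5, so 24 × 18 + 5 × 2 = 442 labels have been skipped so far.
Adding those back, label number 441436 + 442 = 441878 at 30 labels/s is 14729 s + 8 f = 4 h 5 min 29 s frame 8, i.e. 04:05:29;08.

04:05:29;08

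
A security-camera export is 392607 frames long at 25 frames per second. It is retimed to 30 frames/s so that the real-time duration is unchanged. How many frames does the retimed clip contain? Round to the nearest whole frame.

471128 frames

Frames at target rate = 392607 × (30) / (25) = 2355642/5 ≈ 471128.400.
Nearest whole frame: 471128.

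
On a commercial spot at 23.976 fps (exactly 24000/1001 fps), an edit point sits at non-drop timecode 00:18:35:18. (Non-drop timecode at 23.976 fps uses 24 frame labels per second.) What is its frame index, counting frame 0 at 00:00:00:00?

Total seconds to the label: (0 × 3600 + 18 × 60 + 35) = 1115.
Frame index = 1115 × 24 + 18 = 26778.

frame 26778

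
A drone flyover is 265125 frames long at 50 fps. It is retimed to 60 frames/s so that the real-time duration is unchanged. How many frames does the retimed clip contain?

Target frames = source frames × (target rate / source rate) = 265125 × (60)/(50) = 265125 × 6/5 = 318150.

318150 frames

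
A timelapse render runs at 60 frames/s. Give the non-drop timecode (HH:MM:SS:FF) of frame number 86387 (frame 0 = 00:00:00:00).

00:23:59:47

86387 ÷ 60 = 1439 full seconds, remainder 47 frames.
1439 s = 0 h 23 min 59 s.
Timecode: 00:23:59:47.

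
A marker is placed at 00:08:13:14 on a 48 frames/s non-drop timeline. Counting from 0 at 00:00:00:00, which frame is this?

23678

Total seconds to the label: (0 × 3600 + 8 × 60 + 13) = 493.
Frame index = 493 × 48 + 14 = 23678.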